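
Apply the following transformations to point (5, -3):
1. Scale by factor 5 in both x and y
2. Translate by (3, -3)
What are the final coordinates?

Step 1: Scale (5, -3) by 5 → (25, -15)
Step 2: Translate by (3, -3) → (28, -18)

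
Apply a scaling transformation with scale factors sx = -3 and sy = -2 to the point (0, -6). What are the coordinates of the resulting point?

Scaling matrix:
[[-3, 0], [0, -2]]
Result: (0 × -3, -6 × -2) = (0, 12)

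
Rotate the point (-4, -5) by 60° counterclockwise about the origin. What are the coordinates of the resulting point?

Rotation matrix for 60°: [[cos 60°, -sin 60°], [sin 60°, cos 60°]] ≈ [[0.500000, -0.866025], [0.866025, 0.500000]]
[[0.500000, -0.866025], [0.866025, 0.500000]] × [-4, -5]ᵀ ≈ [2.3301, -5.9641]ᵀ
Result: (2.3301, -5.9641)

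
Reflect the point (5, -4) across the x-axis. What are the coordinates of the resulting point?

Reflection across x-axis: (5, -4) → (5, 4)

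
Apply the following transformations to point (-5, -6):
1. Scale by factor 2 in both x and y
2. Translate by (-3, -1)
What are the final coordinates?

Step 1: Scale (-5, -6) by 2 → (-10, -12)
Step 2: Translate by (-3, -1) → (-13, -13)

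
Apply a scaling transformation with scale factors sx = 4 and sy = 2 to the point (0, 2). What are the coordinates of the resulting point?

Scaling matrix:
[[4, 0], [0, 2]]
Result: (0 × 4, 2 × 2) = (0, 4)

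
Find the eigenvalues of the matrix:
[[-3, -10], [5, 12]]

Characteristic equation: det(A - λI) = 0
λ² - (trace)λ + (det) = 0
trace = -3 + 12 = 9, det = (-3)(12) - (-10)(5) = 14
λ² - (9)λ + (14) = 0
λ = (9 ± √((9)² - 4·(14))) / 2 = (9 ± √25) / 2
Solving: λ = 2, 7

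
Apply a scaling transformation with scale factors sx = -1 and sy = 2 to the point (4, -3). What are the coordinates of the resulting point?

Scaling matrix:
[[-1, 0], [0, 2]]
Result: (4 × -1, -3 × 2) = (-4, -6)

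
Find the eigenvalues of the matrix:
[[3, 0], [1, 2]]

Characteristic equation: det(A - λI) = 0
λ² - (trace)λ + (det) = 0
trace = 3 + 2 = 5, det = (3)(2) - (0)(1) = 6
λ² - (5)λ + (6) = 0
λ = (5 ± √((5)² - 4·(6))) / 2 = (5 ± √1) / 2
Solving: λ = 2, 3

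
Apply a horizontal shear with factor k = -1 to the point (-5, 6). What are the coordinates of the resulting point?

Shear matrix for horizontal shear with factor k = -1:
[[1, -1], [0, 1]]
Result: (-5, 6) → (-11, 6)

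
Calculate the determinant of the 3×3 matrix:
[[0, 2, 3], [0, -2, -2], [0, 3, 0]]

Expansion along first row:
det = 0·det([[-2,-2],[3,0]]) - 2·det([[0,-2],[0,0]]) + 3·det([[0,-2],[0,3]])
    = 0·(-2·0 - -2·3) - 2·(0·0 - -2·0) + 3·(0·3 - -2·0)
    = 0·6 - 2·0 + 3·0
    = 0 + 0 + 0 = 0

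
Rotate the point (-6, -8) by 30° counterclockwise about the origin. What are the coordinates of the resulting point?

Rotation matrix for 30°: [[cos 30°, -sin 30°], [sin 30°, cos 30°]] ≈ [[0.866025, -0.500000], [0.500000, 0.866025]]
[[0.866025, -0.500000], [0.500000, 0.866025]] × [-6, -8]ᵀ ≈ [-1.1962, -9.9282]ᵀ
Result: (-1.1962, -9.9282)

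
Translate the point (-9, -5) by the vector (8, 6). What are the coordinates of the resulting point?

Translation by (8, 6) (homogeneous matrix [[1, 0, 8], [0, 1, 6], [0, 0, 1]]):
x' = -9 + 8 = -1
y' = -5 + 6 = 1
Result: (-1, 1)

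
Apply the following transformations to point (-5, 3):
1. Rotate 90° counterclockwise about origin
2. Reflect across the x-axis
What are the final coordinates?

Step 1: Rotate 90° → (-3, -5)
Step 2: Reflect across x-axis → (-3, 5)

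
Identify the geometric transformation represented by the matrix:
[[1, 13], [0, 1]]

This matrix represents: horizontal shear with factor 13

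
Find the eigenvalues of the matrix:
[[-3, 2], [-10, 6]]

Characteristic equation: det(A - λI) = 0
λ² - (trace)λ + (det) = 0
trace = -3 + 6 = 3, det = (-3)(6) - (2)(-10) = 2
λ² - (3)λ + (2) = 0
λ = (3 ± √((3)² - 4·(2))) / 2 = (3 ± √1) / 2
Solving: λ = 1, 2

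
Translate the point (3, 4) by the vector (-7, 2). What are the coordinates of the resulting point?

Translation by (-7, 2) (homogeneous matrix [[1, 0, -7], [0, 1, 2], [0, 0, 1]]):
x' = 3 + -7 = -4
y' = 4 + 2 = 6
Result: (-4, 6)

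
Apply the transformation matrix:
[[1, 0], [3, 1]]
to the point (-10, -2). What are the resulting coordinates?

Matrix multiplication:
[[1, 0], [3, 1]] × [-10, -2]ᵀ
= [(1)(-10) + (0)(-2), (3)(-10) + (1)(-2)]ᵀ
= [-10, -32]ᵀ
Result: (-10, -32)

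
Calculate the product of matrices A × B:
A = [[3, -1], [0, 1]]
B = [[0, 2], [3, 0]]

Matrix multiplication:
C[0][0] = 3×0 + -1×3 = -3
C[0][1] = 3×2 + -1×0 = 6
C[1][0] = 0×0 + 1×3 = 3
C[1][1] = 0×2 + 1×0 = 0
Result: [[-3, 6], [3, 0]]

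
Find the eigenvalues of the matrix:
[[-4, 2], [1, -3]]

Characteristic equation: det(A - λI) = 0
λ² - (trace)λ + (det) = 0
trace = -4 + -3 = -7, det = (-4)(-3) - (2)(1) = 10
λ² - (-7)λ + (10) = 0
λ = (-7 ± √((-7)² - 4·(10))) / 2 = (-7 ± √9) / 2
Solving: λ = -5, -2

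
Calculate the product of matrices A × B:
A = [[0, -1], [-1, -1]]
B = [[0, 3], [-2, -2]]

Matrix multiplication:
C[0][0] = 0×0 + -1×-2 = 2
C[0][1] = 0×3 + -1×-2 = 2
C[1][0] = -1×0 + -1×-2 = 2
C[1][1] = -1×3 + -1×-2 = -1
Result: [[2, 2], [2, -1]]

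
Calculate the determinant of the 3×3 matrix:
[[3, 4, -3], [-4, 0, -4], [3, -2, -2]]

Expansion along first row:
det = 3·det([[0,-4],[-2,-2]]) - 4·det([[-4,-4],[3,-2]]) + -3·det([[-4,0],[3,-2]])
    = 3·(0·-2 - -4·-2) - 4·(-4·-2 - -4·3) + -3·(-4·-2 - 0·3)
    = 3·-8 - 4·20 + -3·8
    = -24 + -80 + -24 = -128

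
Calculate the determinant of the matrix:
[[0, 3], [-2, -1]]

For a 2×2 matrix [[a, b], [c, d]], det = ad - bc
det = (0)(-1) - (3)(-2) = 0 - -6 = 6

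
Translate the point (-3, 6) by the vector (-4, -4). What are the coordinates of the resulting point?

Translation by (-4, -4) (homogeneous matrix [[1, 0, -4], [0, 1, -4], [0, 0, 1]]):
x' = -3 + -4 = -7
y' = 6 + -4 = 2
Result: (-7, 2)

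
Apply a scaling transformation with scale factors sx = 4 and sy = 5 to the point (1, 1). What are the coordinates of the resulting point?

Scaling matrix:
[[4, 0], [0, 5]]
Result: (1 × 4, 1 × 5) = (4, 5)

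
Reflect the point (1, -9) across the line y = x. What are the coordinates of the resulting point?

Reflection across line y = x: (1, -9) → (-9, 1)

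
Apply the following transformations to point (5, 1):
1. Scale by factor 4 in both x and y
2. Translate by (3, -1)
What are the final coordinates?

Step 1: Scale (5, 1) by 4 → (20, 4)
Step 2: Translate by (3, -1) → (23, 3)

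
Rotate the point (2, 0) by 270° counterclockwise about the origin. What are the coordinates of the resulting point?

Rotation matrix for 270°: [[cos 270°, -sin 270°], [sin 270°, cos 270°]] = [[0, 1], [-1, 0]]
[[0, 1], [-1, 0]] × [2, 0]ᵀ = [0, -2]ᵀ
Result: (0, -2)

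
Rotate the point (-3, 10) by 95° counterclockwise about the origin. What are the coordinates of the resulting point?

Rotation matrix for 95°: [[cos 95°, -sin 95°], [sin 95°, cos 95°]] ≈ [[-0.087156, -0.996195], [0.996195, -0.087156]]
[[-0.087156, -0.996195], [0.996195, -0.087156]] × [-3, 10]ᵀ ≈ [-9.7005, -3.8601]ᵀ
Result: (-9.7005, -3.8601)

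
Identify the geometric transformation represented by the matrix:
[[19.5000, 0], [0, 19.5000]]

This matrix represents: uniform scaling by factor 19.5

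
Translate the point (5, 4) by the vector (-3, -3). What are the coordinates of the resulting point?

Translation by (-3, -3) (homogeneous matrix [[1, 0, -3], [0, 1, -3], [0, 0, 1]]):
x' = 5 + -3 = 2
y' = 4 + -3 = 1
Result: (2, 1)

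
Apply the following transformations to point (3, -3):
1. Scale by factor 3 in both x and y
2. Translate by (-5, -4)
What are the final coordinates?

Step 1: Scale (3, -3) by 3 → (9, -9)
Step 2: Translate by (-5, -4) → (4, -13)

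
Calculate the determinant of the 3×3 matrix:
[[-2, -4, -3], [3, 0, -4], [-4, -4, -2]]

Expansion along first row:
det = -2·det([[0,-4],[-4,-2]]) - -4·det([[3,-4],[-4,-2]]) + -3·det([[3,0],[-4,-4]])
    = -2·(0·-2 - -4·-4) - -4·(3·-2 - -4·-4) + -3·(3·-4 - 0·-4)
    = -2·-16 - -4·-22 + -3·-12
    = 32 + -88 + 36 = -20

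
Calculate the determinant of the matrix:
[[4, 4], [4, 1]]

For a 2×2 matrix [[a, b], [c, d]], det = ad - bc
det = (4)(1) - (4)(4) = 4 - 16 = -12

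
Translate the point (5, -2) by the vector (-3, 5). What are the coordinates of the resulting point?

Translation by (-3, 5) (homogeneous matrix [[1, 0, -3], [0, 1, 5], [0, 0, 1]]):
x' = 5 + -3 = 2
y' = -2 + 5 = 3
Result: (2, 3)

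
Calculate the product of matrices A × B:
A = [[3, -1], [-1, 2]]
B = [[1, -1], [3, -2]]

Matrix multiplication:
C[0][0] = 3×1 + -1×3 = 0
C[0][1] = 3×-1 + -1×-2 = -1
C[1][0] = -1×1 + 2×3 = 5
C[1][1] = -1×-1 + 2×-2 = -3
Result: [[0, -1], [5, -3]]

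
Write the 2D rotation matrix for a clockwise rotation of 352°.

Rotation matrix formula: [[cos θ, -sin θ], [sin θ, cos θ]]
A clockwise rotation by 352° is equivalent to a counterclockwise rotation by -352°.
For θ = -352°:
cos(-352°) = 0.9903
sin(-352°) = 0.1392
Result: [[0.9903, -0.1392], [0.1392, 0.9903]]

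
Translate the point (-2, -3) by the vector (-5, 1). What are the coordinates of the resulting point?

Translation by (-5, 1) (homogeneous matrix [[1, 0, -5], [0, 1, 1], [0, 0, 1]]):
x' = -2 + -5 = -7
y' = -3 + 1 = -2
Result: (-7, -2)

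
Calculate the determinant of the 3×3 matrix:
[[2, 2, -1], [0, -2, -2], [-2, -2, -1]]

Expansion along first row:
det = 2·det([[-2,-2],[-2,-1]]) - 2·det([[0,-2],[-2,-1]]) + -1·det([[0,-2],[-2,-2]])
    = 2·(-2·-1 - -2·-2) - 2·(0·-1 - -2·-2) + -1·(0·-2 - -2·-2)
    = 2·-2 - 2·-4 + -1·-4
    = -4 + 8 + 4 = 8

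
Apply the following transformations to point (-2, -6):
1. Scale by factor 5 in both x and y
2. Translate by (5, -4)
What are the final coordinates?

Step 1: Scale (-2, -6) by 5 → (-10, -30)
Step 2: Translate by (5, -4) → (-5, -34)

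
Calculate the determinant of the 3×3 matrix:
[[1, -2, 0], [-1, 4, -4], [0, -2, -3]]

Expansion along first row:
det = 1·det([[4,-4],[-2,-3]]) - -2·det([[-1,-4],[0,-3]]) + 0·det([[-1,4],[0,-2]])
    = 1·(4·-3 - -4·-2) - -2·(-1·-3 - -4·0) + 0·(-1·-2 - 4·0)
    = 1·-20 - -2·3 + 0·2
    = -20 + 6 + 0 = -14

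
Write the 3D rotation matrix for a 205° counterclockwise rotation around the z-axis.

Rotation matrix for counterclockwise 205° around z-axis:
cos(205°) = -0.9063, sin(205°) = -0.4226
Result: [[-0.9063, 0.4226, 0], [-0.4226, -0.9063, 0], [0, 0, 1]]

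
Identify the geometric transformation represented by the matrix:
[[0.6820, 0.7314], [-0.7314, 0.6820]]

This matrix represents: rotation by 313° counterclockwise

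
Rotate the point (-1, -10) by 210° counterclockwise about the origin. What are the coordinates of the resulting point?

Rotation matrix for 210°: [[cos 210°, -sin 210°], [sin 210°, cos 210°]] ≈ [[-0.866025, 0.500000], [-0.500000, -0.866025]]
[[-0.866025, 0.500000], [-0.500000, -0.866025]] × [-1, -10]ᵀ ≈ [-4.1340, 9.1603]ᵀ
Result: (-4.1340, 9.1603)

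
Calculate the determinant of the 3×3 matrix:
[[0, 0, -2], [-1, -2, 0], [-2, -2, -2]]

Expansion along first row:
det = 0·det([[-2,0],[-2,-2]]) - 0·det([[-1,0],[-2,-2]]) + -2·det([[-1,-2],[-2,-2]])
    = 0·(-2·-2 - 0·-2) - 0·(-1·-2 - 0·-2) + -2·(-1·-2 - -2·-2)
    = 0·4 - 0·2 + -2·-2
    = 0 + 0 + 4 = 4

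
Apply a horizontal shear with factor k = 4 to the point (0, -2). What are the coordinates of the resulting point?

Shear matrix for horizontal shear with factor k = 4:
[[1, 4], [0, 1]]
Result: (0, -2) → (-8, -2)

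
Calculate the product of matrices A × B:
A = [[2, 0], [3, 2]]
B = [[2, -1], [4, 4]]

Matrix multiplication:
C[0][0] = 2×2 + 0×4 = 4
C[0][1] = 2×-1 + 0×4 = -2
C[1][0] = 3×2 + 2×4 = 14
C[1][1] = 3×-1 + 2×4 = 5
Result: [[4, -2], [14, 5]]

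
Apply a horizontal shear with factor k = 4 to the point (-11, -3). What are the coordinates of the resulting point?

Shear matrix for horizontal shear with factor k = 4:
[[1, 4], [0, 1]]
Result: (-11, -3) → (-23, -3)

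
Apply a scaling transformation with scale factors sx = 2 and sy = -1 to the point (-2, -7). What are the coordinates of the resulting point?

Scaling matrix:
[[2, 0], [0, -1]]
Result: (-2 × 2, -7 × -1) = (-4, 7)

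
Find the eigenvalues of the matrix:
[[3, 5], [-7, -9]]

Characteristic equation: det(A - λI) = 0
λ² - (trace)λ + (det) = 0
trace = 3 + -9 = -6, det = (3)(-9) - (5)(-7) = 8
λ² - (-6)λ + (8) = 0
λ = (-6 ± √((-6)² - 4·(8))) / 2 = (-6 ± √4) / 2
Solving: λ = -4, -2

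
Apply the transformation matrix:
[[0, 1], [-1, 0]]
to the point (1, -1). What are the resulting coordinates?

Matrix multiplication:
[[0, 1], [-1, 0]] × [1, -1]ᵀ
= [(0)(1) + (1)(-1), (-1)(1) + (0)(-1)]ᵀ
= [-1, -1]ᵀ
Result: (-1, -1)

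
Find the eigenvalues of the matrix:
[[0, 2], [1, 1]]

Characteristic equation: det(A - λI) = 0
λ² - (trace)λ + (det) = 0
trace = 0 + 1 = 1, det = (0)(1) - (2)(1) = -2
λ² - (1)λ + (-2) = 0
λ = (1 ± √((1)² - 4·(-2))) / 2 = (1 ± √9) / 2
Solving: λ = -1, 2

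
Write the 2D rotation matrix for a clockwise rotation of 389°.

Rotation matrix formula: [[cos θ, -sin θ], [sin θ, cos θ]]
A clockwise rotation by 389° is equivalent to a counterclockwise rotation by -389°.
For θ = -389°:
cos(-389°) = 0.8746
sin(-389°) = -0.4848
Result: [[0.8746, 0.4848], [-0.4848, 0.8746]]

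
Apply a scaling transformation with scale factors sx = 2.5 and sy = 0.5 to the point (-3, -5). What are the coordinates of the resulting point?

Scaling matrix:
[[2.50, 0], [0, 0.50]]
Result: (-3 × 2.5, -5 × 0.5) = (-7.5, -2.5)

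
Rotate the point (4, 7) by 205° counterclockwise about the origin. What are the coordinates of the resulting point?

Rotation matrix for 205°: [[cos 205°, -sin 205°], [sin 205°, cos 205°]] ≈ [[-0.906308, 0.422618], [-0.422618, -0.906308]]
[[-0.906308, 0.422618], [-0.422618, -0.906308]] × [4, 7]ᵀ ≈ [-0.6669, -8.0346]ᵀ
Result: (-0.6669, -8.0346)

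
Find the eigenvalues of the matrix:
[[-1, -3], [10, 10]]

Characteristic equation: det(A - λI) = 0
λ² - (trace)λ + (det) = 0
trace = -1 + 10 = 9, det = (-1)(10) - (-3)(10) = 20
λ² - (9)λ + (20) = 0
λ = (9 ± √((9)² - 4·(20))) / 2 = (9 ± √1) / 2
Solving: λ = 4, 5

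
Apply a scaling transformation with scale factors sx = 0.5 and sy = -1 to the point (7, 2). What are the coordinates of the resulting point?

Scaling matrix:
[[0.50, 0], [0, -1]]
Result: (7 × 0.5, 2 × -1) = (3.5, -2)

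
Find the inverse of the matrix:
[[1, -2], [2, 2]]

For [[a,b],[c,d]], inverse = (1/det)·[[d,-b],[-c,a]]
det = (1)(2) - (-2)(2) = 2 - -4 = 6
Inverse = (1/6)·[[2, 2], [-2, 1]]
= [[1/3, 1/3], [-1/3, 1/6]]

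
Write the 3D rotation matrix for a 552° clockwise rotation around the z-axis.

Rotation matrix for clockwise 552° around z-axis:
A clockwise rotation by 552° is a counterclockwise rotation by -552°.
cos(-552°) = -0.9781, sin(-552°) = 0.2079
Result: [[-0.9781, -0.2079, 0], [0.2079, -0.9781, 0], [0, 0, 1]]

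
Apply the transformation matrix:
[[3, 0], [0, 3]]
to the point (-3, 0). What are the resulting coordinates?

Matrix multiplication:
[[3, 0], [0, 3]] × [-3, 0]ᵀ
= [(3)(-3) + (0)(0), (0)(-3) + (3)(0)]ᵀ
= [-9, 0]ᵀ
Result: (-9, 0)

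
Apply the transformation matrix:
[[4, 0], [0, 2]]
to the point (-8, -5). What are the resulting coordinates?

Matrix multiplication:
[[4, 0], [0, 2]] × [-8, -5]ᵀ
= [(4)(-8) + (0)(-5), (0)(-8) + (2)(-5)]ᵀ
= [-32, -10]ᵀ
Result: (-32, -10)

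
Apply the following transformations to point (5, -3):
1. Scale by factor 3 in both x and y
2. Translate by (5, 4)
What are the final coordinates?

Step 1: Scale (5, -3) by 3 → (15, -9)
Step 2: Translate by (5, 4) → (20, -5)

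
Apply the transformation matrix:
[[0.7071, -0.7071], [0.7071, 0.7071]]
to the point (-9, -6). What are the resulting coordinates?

Matrix multiplication:
[[0.7071, -0.7071], [0.7071, 0.7071]] × [-9, -6]ᵀ
= [(0.7071)(-9) + (-0.7071)(-6), (0.7071)(-9) + (0.7071)(-6)]ᵀ
= [-2.1213, -10.6065]ᵀ
Result: (-2.1213, -10.6065)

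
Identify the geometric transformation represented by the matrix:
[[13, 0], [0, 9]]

This matrix represents: non-uniform scaling by sx = 13, sy = 9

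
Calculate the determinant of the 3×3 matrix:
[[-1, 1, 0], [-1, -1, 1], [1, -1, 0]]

Expansion along first row:
det = -1·det([[-1,1],[-1,0]]) - 1·det([[-1,1],[1,0]]) + 0·det([[-1,-1],[1,-1]])
    = -1·(-1·0 - 1·-1) - 1·(-1·0 - 1·1) + 0·(-1·-1 - -1·1)
    = -1·1 - 1·-1 + 0·2
    = -1 + 1 + 0 = 0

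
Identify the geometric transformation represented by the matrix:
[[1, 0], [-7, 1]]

This matrix represents: vertical shear with factor -7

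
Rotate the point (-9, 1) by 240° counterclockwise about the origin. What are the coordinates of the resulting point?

Rotation matrix for 240°: [[cos 240°, -sin 240°], [sin 240°, cos 240°]] ≈ [[-0.500000, 0.866025], [-0.866025, -0.500000]]
[[-0.500000, 0.866025], [-0.866025, -0.500000]] × [-9, 1]ᵀ ≈ [5.3660, 7.2942]ᵀ
Result: (5.3660, 7.2942)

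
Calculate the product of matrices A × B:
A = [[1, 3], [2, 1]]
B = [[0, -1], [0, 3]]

Matrix multiplication:
C[0][0] = 1×0 + 3×0 = 0
C[0][1] = 1×-1 + 3×3 = 8
C[1][0] = 2×0 + 1×0 = 0
C[1][1] = 2×-1 + 1×3 = 1
Result: [[0, 8], [0, 1]]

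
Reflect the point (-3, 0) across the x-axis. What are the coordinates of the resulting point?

Reflection across x-axis: (-3, 0) → (-3, 0)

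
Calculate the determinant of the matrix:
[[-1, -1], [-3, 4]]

For a 2×2 matrix [[a, b], [c, d]], det = ad - bc
det = (-1)(4) - (-1)(-3) = -4 - 3 = -7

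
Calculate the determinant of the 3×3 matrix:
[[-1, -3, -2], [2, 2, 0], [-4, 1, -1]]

Expansion along first row:
det = -1·det([[2,0],[1,-1]]) - -3·det([[2,0],[-4,-1]]) + -2·det([[2,2],[-4,1]])
    = -1·(2·-1 - 0·1) - -3·(2·-1 - 0·-4) + -2·(2·1 - 2·-4)
    = -1·-2 - -3·-2 + -2·10
    = 2 + -6 + -20 = -24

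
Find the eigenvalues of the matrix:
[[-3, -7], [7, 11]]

Characteristic equation: det(A - λI) = 0
λ² - (trace)λ + (det) = 0
trace = -3 + 11 = 8, det = (-3)(11) - (-7)(7) = 16
λ² - (8)λ + (16) = 0
λ = (8 ± √((8)² - 4·(16))) / 2 = (8 ± √0) / 2
Solving: λ = 4, 4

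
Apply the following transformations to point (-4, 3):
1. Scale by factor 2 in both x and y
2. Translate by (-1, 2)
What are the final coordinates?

Step 1: Scale (-4, 3) by 2 → (-8, 6)
Step 2: Translate by (-1, 2) → (-9, 8)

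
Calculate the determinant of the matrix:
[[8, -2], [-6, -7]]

For a 2×2 matrix [[a, b], [c, d]], det = ad - bc
det = (8)(-7) - (-2)(-6) = -56 - 12 = -68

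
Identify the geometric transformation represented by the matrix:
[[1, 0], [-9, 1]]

This matrix represents: vertical shear with factor -9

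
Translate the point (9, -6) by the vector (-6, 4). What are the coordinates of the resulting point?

Translation by (-6, 4) (homogeneous matrix [[1, 0, -6], [0, 1, 4], [0, 0, 1]]):
x' = 9 + -6 = 3
y' = -6 + 4 = -2
Result: (3, -2)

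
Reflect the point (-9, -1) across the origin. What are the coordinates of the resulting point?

Reflection across origin: (-9, -1) → (9, 1)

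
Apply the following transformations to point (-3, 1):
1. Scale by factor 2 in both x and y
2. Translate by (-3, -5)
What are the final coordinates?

Step 1: Scale (-3, 1) by 2 → (-6, 2)
Step 2: Translate by (-3, -5) → (-9, -3)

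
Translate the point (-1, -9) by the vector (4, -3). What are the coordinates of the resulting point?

Translation by (4, -3) (homogeneous matrix [[1, 0, 4], [0, 1, -3], [0, 0, 1]]):
x' = -1 + 4 = 3
y' = -9 + -3 = -12
Result: (3, -12)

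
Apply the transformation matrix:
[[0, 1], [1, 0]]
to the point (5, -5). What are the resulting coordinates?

Matrix multiplication:
[[0, 1], [1, 0]] × [5, -5]ᵀ
= [(0)(5) + (1)(-5), (1)(5) + (0)(-5)]ᵀ
= [-5, 5]ᵀ
Result: (-5, 5)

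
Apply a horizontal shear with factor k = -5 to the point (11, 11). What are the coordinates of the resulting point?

Shear matrix for horizontal shear with factor k = -5:
[[1, -5], [0, 1]]
Result: (11, 11) → (-44, 11)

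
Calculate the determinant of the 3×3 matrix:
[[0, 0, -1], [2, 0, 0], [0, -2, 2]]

Expansion along first row:
det = 0·det([[0,0],[-2,2]]) - 0·det([[2,0],[0,2]]) + -1·det([[2,0],[0,-2]])
    = 0·(0·2 - 0·-2) - 0·(2·2 - 0·0) + -1·(2·-2 - 0·0)
    = 0·0 - 0·4 + -1·-4
    = 0 + 0 + 4 = 4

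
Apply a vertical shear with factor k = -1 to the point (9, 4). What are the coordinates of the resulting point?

Shear matrix for vertical shear with factor k = -1:
[[1, 0], [-1, 1]]
Result: (9, 4) → (9, -5)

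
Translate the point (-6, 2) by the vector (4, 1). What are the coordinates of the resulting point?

Translation by (4, 1) (homogeneous matrix [[1, 0, 4], [0, 1, 1], [0, 0, 1]]):
x' = -6 + 4 = -2
y' = 2 + 1 = 3
Result: (-2, 3)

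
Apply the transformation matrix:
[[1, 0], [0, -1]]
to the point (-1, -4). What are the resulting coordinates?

Matrix multiplication:
[[1, 0], [0, -1]] × [-1, -4]ᵀ
= [(1)(-1) + (0)(-4), (0)(-1) + (-1)(-4)]ᵀ
= [-1, 4]ᵀ
Result: (-1, 4)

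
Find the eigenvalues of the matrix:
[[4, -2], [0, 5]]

Characteristic equation: det(A - λI) = 0
λ² - (trace)λ + (det) = 0
trace = 4 + 5 = 9, det = (4)(5) - (-2)(0) = 20
λ² - (9)λ + (20) = 0
λ = (9 ± √((9)² - 4·(20))) / 2 = (9 ± √1) / 2
Solving: λ = 4, 5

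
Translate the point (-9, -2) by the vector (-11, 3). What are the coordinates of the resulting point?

Translation by (-11, 3) (homogeneous matrix [[1, 0, -11], [0, 1, 3], [0, 0, 1]]):
x' = -9 + -11 = -20
y' = -2 + 3 = 1
Result: (-20, 1)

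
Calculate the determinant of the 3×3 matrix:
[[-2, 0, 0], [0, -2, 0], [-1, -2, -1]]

Expansion along first row:
det = -2·det([[-2,0],[-2,-1]]) - 0·det([[0,0],[-1,-1]]) + 0·det([[0,-2],[-1,-2]])
    = -2·(-2·-1 - 0·-2) - 0·(0·-1 - 0·-1) + 0·(0·-2 - -2·-1)
    = -2·2 - 0·0 + 0·-2
    = -4 + 0 + 0 = -4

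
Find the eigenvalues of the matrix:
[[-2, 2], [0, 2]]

Characteristic equation: det(A - λI) = 0
λ² - (trace)λ + (det) = 0
trace = -2 + 2 = 0, det = (-2)(2) - (2)(0) = -4
λ² - (0)λ + (-4) = 0
λ = (0 ± √((0)² - 4·(-4))) / 2 = (0 ± √16) / 2
Solving: λ = -2, 2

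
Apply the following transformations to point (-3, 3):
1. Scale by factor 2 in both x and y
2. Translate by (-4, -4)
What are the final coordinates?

Step 1: Scale (-3, 3) by 2 → (-6, 6)
Step 2: Translate by (-4, -4) → (-10, 2)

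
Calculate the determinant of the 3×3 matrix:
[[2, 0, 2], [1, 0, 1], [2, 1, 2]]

Expansion along first row:
det = 2·det([[0,1],[1,2]]) - 0·det([[1,1],[2,2]]) + 2·det([[1,0],[2,1]])
    = 2·(0·2 - 1·1) - 0·(1·2 - 1·2) + 2·(1·1 - 0·2)
    = 2·-1 - 0·0 + 2·1
    = -2 + 0 + 2 = 0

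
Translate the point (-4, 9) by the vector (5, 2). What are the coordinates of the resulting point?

Translation by (5, 2) (homogeneous matrix [[1, 0, 5], [0, 1, 2], [0, 0, 1]]):
x' = -4 + 5 = 1
y' = 9 + 2 = 11
Result: (1, 11)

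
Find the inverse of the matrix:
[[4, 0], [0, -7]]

For [[a,b],[c,d]], inverse = (1/det)·[[d,-b],[-c,a]]
det = (4)(-7) - (0)(0) = -28 - 0 = -28
Inverse = (1/-28)·[[-7, 0], [0, 4]]
= [[1/4, 0], [0, -1/7]]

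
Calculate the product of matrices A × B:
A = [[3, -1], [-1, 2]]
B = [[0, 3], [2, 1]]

Matrix multiplication:
C[0][0] = 3×0 + -1×2 = -2
C[0][1] = 3×3 + -1×1 = 8
C[1][0] = -1×0 + 2×2 = 4
C[1][1] = -1×3 + 2×1 = -1
Result: [[-2, 8], [4, -1]]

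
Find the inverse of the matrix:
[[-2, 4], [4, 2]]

For [[a,b],[c,d]], inverse = (1/det)·[[d,-b],[-c,a]]
det = (-2)(2) - (4)(4) = -4 - 16 = -20
Inverse = (1/-20)·[[2, -4], [-4, -2]]
= [[-1/10, 1/5], [1/5, 1/10]]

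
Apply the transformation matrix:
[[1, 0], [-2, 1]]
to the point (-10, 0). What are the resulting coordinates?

Matrix multiplication:
[[1, 0], [-2, 1]] × [-10, 0]ᵀ
= [(1)(-10) + (0)(0), (-2)(-10) + (1)(0)]ᵀ
= [-10, 20]ᵀ
Result: (-10, 20)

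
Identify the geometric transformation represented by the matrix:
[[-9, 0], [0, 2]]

This matrix represents: non-uniform scaling by sx = -9, sy = 2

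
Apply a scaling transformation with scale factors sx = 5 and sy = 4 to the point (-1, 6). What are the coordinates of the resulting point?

Scaling matrix:
[[5, 0], [0, 4]]
Result: (-1 × 5, 6 × 4) = (-5, 24)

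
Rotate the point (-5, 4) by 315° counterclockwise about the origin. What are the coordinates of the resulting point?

Rotation matrix for 315°: [[cos 315°, -sin 315°], [sin 315°, cos 315°]] ≈ [[0.707107, 0.707107], [-0.707107, 0.707107]]
[[0.707107, 0.707107], [-0.707107, 0.707107]] × [-5, 4]ᵀ ≈ [-0.7071, 6.3640]ᵀ
Result: (-0.7071, 6.3640)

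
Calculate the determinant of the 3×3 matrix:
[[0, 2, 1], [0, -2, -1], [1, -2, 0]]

Expansion along first row:
det = 0·det([[-2,-1],[-2,0]]) - 2·det([[0,-1],[1,0]]) + 1·det([[0,-2],[1,-2]])
    = 0·(-2·0 - -1·-2) - 2·(0·0 - -1·1) + 1·(0·-2 - -2·1)
    = 0·-2 - 2·1 + 1·2
    = 0 + -2 + 2 = 0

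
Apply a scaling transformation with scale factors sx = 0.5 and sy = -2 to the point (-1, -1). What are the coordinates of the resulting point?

Scaling matrix:
[[0.50, 0], [0, -2]]
Result: (-1 × 0.5, -1 × -2) = (-0.5, 2)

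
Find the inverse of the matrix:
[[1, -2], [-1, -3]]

For [[a,b],[c,d]], inverse = (1/det)·[[d,-b],[-c,a]]
det = (1)(-3) - (-2)(-1) = -3 - 2 = -5
Inverse = (1/-5)·[[-3, 2], [1, 1]]
= [[3/5, -2/5], [-1/5, -1/5]]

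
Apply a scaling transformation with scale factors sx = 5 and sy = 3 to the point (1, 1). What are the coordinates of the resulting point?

Scaling matrix:
[[5, 0], [0, 3]]
Result: (1 × 5, 1 × 3) = (5, 3)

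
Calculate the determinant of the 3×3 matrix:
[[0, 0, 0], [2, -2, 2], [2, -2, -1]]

Expansion along first row:
det = 0·det([[-2,2],[-2,-1]]) - 0·det([[2,2],[2,-1]]) + 0·det([[2,-2],[2,-2]])
    = 0·(-2·-1 - 2·-2) - 0·(2·-1 - 2·2) + 0·(2·-2 - -2·2)
    = 0·6 - 0·-6 + 0·0
    = 0 + 0 + 0 = 0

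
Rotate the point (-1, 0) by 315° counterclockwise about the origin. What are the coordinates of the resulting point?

Rotation matrix for 315°: [[cos 315°, -sin 315°], [sin 315°, cos 315°]] ≈ [[0.707107, 0.707107], [-0.707107, 0.707107]]
[[0.707107, 0.707107], [-0.707107, 0.707107]] × [-1, 0]ᵀ ≈ [-0.7071, 0.7071]ᵀ
Result: (-0.7071, 0.7071)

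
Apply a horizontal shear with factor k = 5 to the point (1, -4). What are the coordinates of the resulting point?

Shear matrix for horizontal shear with factor k = 5:
[[1, 5], [0, 1]]
Result: (1, -4) → (-19, -4)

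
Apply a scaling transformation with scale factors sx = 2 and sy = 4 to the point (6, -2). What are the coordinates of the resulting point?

Scaling matrix:
[[2, 0], [0, 4]]
Result: (6 × 2, -2 × 4) = (12, -8)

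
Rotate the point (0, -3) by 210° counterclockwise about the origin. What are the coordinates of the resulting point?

Rotation matrix for 210°: [[cos 210°, -sin 210°], [sin 210°, cos 210°]] ≈ [[-0.866025, 0.500000], [-0.500000, -0.866025]]
[[-0.866025, 0.500000], [-0.500000, -0.866025]] × [0, -3]ᵀ ≈ [-1.5000, 2.5981]ᵀ
Result: (-1.5000, 2.5981)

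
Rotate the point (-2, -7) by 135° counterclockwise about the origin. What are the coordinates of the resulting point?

Rotation matrix for 135°: [[cos 135°, -sin 135°], [sin 135°, cos 135°]] ≈ [[-0.707107, -0.707107], [0.707107, -0.707107]]
[[-0.707107, -0.707107], [0.707107, -0.707107]] × [-2, -7]ᵀ ≈ [6.3640, 3.5355]ᵀ
Result: (6.3640, 3.5355)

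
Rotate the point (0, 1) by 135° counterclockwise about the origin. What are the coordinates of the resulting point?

Rotation matrix for 135°: [[cos 135°, -sin 135°], [sin 135°, cos 135°]] ≈ [[-0.707107, -0.707107], [0.707107, -0.707107]]
[[-0.707107, -0.707107], [0.707107, -0.707107]] × [0, 1]ᵀ ≈ [-0.7071, -0.7071]ᵀ
Result: (-0.7071, -0.7071)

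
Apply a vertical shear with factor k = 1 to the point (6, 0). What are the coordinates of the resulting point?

Shear matrix for vertical shear with factor k = 1:
[[1, 0], [1, 1]]
Result: (6, 0) → (6, 6)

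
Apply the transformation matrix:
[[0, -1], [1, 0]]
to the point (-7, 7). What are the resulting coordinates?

Matrix multiplication:
[[0, -1], [1, 0]] × [-7, 7]ᵀ
= [(0)(-7) + (-1)(7), (1)(-7) + (0)(7)]ᵀ
= [-7, -7]ᵀ
Result: (-7, -7)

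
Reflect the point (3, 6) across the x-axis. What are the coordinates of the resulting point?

Reflection across x-axis: (3, 6) → (3, -6)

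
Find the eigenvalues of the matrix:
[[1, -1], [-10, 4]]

Characteristic equation: det(A - λI) = 0
λ² - (trace)λ + (det) = 0
trace = 1 + 4 = 5, det = (1)(4) - (-1)(-10) = -6
λ² - (5)λ + (-6) = 0
λ = (5 ± √((5)² - 4·(-6))) / 2 = (5 ± √49) / 2
Solving: λ = -1, 6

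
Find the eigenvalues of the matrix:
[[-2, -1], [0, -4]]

Characteristic equation: det(A - λI) = 0
λ² - (trace)λ + (det) = 0
trace = -2 + -4 = -6, det = (-2)(-4) - (-1)(0) = 8
λ² - (-6)λ + (8) = 0
λ = (-6 ± √((-6)² - 4·(8))) / 2 = (-6 ± √4) / 2
Solving: λ = -4, -2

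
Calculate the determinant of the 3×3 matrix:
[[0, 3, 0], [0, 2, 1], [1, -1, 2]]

Expansion along first row:
det = 0·det([[2,1],[-1,2]]) - 3·det([[0,1],[1,2]]) + 0·det([[0,2],[1,-1]])
    = 0·(2·2 - 1·-1) - 3·(0·2 - 1·1) + 0·(0·-1 - 2·1)
    = 0·5 - 3·-1 + 0·-2
    = 0 + 3 + 0 = 3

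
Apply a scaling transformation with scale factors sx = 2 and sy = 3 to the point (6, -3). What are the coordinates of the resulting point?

Scaling matrix:
[[2, 0], [0, 3]]
Result: (6 × 2, -3 × 3) = (12, -9)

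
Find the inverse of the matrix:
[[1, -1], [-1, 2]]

For [[a,b],[c,d]], inverse = (1/det)·[[d,-b],[-c,a]]
det = (1)(2) - (-1)(-1) = 2 - 1 = 1
Inverse = [[2, 1], [1, 1]]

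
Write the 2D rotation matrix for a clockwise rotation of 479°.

Rotation matrix formula: [[cos θ, -sin θ], [sin θ, cos θ]]
A clockwise rotation by 479° is equivalent to a counterclockwise rotation by -479°.
For θ = -479°:
cos(-479°) = -0.4848
sin(-479°) = -0.8746
Result: [[-0.4848, 0.8746], [-0.8746, -0.4848]]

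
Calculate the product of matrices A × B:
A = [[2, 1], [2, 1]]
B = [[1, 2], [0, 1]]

Matrix multiplication:
C[0][0] = 2×1 + 1×0 = 2
C[0][1] = 2×2 + 1×1 = 5
C[1][0] = 2×1 + 1×0 = 2
C[1][1] = 2×2 + 1×1 = 5
Result: [[2, 5], [2, 5]]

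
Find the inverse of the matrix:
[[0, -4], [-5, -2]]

For [[a,b],[c,d]], inverse = (1/det)·[[d,-b],[-c,a]]
det = (0)(-2) - (-4)(-5) = 0 - 20 = -20
Inverse = (1/-20)·[[-2, 4], [5, 0]]
= [[1/10, -1/5], [-1/4, 0]]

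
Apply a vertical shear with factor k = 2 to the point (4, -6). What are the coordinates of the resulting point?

Shear matrix for vertical shear with factor k = 2:
[[1, 0], [2, 1]]
Result: (4, -6) → (4, 2)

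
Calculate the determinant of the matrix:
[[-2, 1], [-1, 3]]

For a 2×2 matrix [[a, b], [c, d]], det = ad - bc
det = (-2)(3) - (1)(-1) = -6 - -1 = -5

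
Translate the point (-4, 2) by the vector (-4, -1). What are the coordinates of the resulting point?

Translation by (-4, -1) (homogeneous matrix [[1, 0, -4], [0, 1, -1], [0, 0, 1]]):
x' = -4 + -4 = -8
y' = 2 + -1 = 1
Result: (-8, 1)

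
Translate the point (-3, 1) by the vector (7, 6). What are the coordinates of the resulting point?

Translation by (7, 6) (homogeneous matrix [[1, 0, 7], [0, 1, 6], [0, 0, 1]]):
x' = -3 + 7 = 4
y' = 1 + 6 = 7
Result: (4, 7)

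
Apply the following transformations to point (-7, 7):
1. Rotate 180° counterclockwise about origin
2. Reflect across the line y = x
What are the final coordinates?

Step 1: Rotate 180° → (7, -7)
Step 2: Reflect across line y = x → (-7, 7)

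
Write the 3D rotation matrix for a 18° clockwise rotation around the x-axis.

Rotation matrix for clockwise 18° around x-axis:
A clockwise rotation by 18° is a counterclockwise rotation by -18°.
cos(-18°) = 0.9511, sin(-18°) = -0.3090
Result: [[1, 0, 0], [0, 0.9511, 0.3090], [0, -0.3090, 0.9511]]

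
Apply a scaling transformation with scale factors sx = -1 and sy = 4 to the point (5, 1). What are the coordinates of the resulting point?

Scaling matrix:
[[-1, 0], [0, 4]]
Result: (5 × -1, 1 × 4) = (-5, 4)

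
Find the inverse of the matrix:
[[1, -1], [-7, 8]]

For [[a,b],[c,d]], inverse = (1/det)·[[d,-b],[-c,a]]
det = (1)(8) - (-1)(-7) = 8 - 7 = 1
Inverse = [[8, 1], [7, 1]]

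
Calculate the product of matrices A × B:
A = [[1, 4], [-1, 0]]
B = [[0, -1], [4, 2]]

Matrix multiplication:
C[0][0] = 1×0 + 4×4 = 16
C[0][1] = 1×-1 + 4×2 = 7
C[1][0] = -1×0 + 0×4 = 0
C[1][1] = -1×-1 + 0×2 = 1
Result: [[16, 7], [0, 1]]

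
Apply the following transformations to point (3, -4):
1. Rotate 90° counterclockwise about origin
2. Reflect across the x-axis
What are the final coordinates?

Step 1: Rotate 90° → (4, 3)
Step 2: Reflect across x-axis → (4, -3)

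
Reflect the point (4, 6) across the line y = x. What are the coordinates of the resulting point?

Reflection across line y = x: (4, 6) → (6, 4)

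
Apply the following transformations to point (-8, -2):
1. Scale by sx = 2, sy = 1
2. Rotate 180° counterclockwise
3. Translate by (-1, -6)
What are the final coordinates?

Step 1: Scale → (-16, -2)
Step 2: Rotate 180° → (16, 2)
Step 3: Translate → (15, -4)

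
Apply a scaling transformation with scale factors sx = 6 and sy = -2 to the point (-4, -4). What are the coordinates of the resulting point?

Scaling matrix:
[[6, 0], [0, -2]]
Result: (-4 × 6, -4 × -2) = (-24, 8)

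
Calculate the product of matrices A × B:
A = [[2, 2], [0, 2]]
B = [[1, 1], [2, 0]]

Matrix multiplication:
C[0][0] = 2×1 + 2×2 = 6
C[0][1] = 2×1 + 2×0 = 2
C[1][0] = 0×1 + 2×2 = 4
C[1][1] = 0×1 + 2×0 = 0
Result: [[6, 2], [4, 0]]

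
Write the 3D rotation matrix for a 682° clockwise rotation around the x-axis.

Rotation matrix for clockwise 682° around x-axis:
A clockwise rotation by 682° is a counterclockwise rotation by -682°.
cos(-682°) = 0.7880, sin(-682°) = 0.6157
Result: [[1, 0, 0], [0, 0.7880, -0.6157], [0, 0.6157, 0.7880]]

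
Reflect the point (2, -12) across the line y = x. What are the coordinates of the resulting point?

Reflection across line y = x: (2, -12) → (-12, 2)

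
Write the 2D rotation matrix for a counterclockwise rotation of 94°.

Rotation matrix formula: [[cos θ, -sin θ], [sin θ, cos θ]]
For θ = 94°:
cos(94°) = -0.0698
sin(94°) = 0.9976
Result: [[-0.0698, -0.9976], [0.9976, -0.0698]]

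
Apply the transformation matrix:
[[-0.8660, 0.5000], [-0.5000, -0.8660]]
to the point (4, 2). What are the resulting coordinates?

Matrix multiplication:
[[-0.8660, 0.5000], [-0.5000, -0.8660]] × [4, 2]ᵀ
= [(-0.8660)(4) + (0.5000)(2), (-0.5000)(4) + (-0.8660)(2)]ᵀ
= [-2.4640, -3.7320]ᵀ
Result: (-2.4640, -3.7320)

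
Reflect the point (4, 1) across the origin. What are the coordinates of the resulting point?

Reflection across origin: (4, 1) → (-4, -1)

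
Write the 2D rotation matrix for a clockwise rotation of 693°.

Rotation matrix formula: [[cos θ, -sin θ], [sin θ, cos θ]]
A clockwise rotation by 693° is equivalent to a counterclockwise rotation by -693°.
For θ = -693°:
cos(-693°) = 0.8910
sin(-693°) = 0.4540
Result: [[0.8910, -0.4540], [0.4540, 0.8910]]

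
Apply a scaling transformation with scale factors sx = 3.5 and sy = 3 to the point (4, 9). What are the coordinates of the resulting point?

Scaling matrix:
[[3.50, 0], [0, 3]]
Result: (4 × 3.5, 9 × 3) = (14, 27)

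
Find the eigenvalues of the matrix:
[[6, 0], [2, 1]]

Characteristic equation: det(A - λI) = 0
λ² - (trace)λ + (det) = 0
trace = 6 + 1 = 7, det = (6)(1) - (0)(2) = 6
λ² - (7)λ + (6) = 0
λ = (7 ± √((7)² - 4·(6))) / 2 = (7 ± √25) / 2
Solving: λ = 1, 6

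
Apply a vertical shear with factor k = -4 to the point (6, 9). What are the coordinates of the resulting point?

Shear matrix for vertical shear with factor k = -4:
[[1, 0], [-4, 1]]
Result: (6, 9) → (6, -15)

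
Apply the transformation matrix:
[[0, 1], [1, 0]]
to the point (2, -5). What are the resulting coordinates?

Matrix multiplication:
[[0, 1], [1, 0]] × [2, -5]ᵀ
= [(0)(2) + (1)(-5), (1)(2) + (0)(-5)]ᵀ
= [-5, 2]ᵀ
Result: (-5, 2)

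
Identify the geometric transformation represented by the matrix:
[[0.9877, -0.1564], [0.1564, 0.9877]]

This matrix represents: rotation by 9° counterclockwise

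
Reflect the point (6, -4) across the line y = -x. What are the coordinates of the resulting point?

Reflection across line y = -x: (6, -4) → (4, -6)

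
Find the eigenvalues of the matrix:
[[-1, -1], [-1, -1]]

Characteristic equation: det(A - λI) = 0
λ² - (trace)λ + (det) = 0
trace = -1 + -1 = -2, det = (-1)(-1) - (-1)(-1) = 0
λ² - (-2)λ + (0) = 0
λ = (-2 ± √((-2)² - 4·(0))) / 2 = (-2 ± √4) / 2
Solving: λ = -2, 0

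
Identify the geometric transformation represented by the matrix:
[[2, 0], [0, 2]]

This matrix represents: uniform scaling by factor 2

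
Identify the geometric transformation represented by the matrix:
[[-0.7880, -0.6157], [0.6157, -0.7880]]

This matrix represents: rotation by 142° counterclockwise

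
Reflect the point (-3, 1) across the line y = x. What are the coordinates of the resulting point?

Reflection across line y = x: (-3, 1) → (1, -3)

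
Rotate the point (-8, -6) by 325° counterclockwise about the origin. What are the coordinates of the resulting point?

Rotation matrix for 325°: [[cos 325°, -sin 325°], [sin 325°, cos 325°]] ≈ [[0.819152, 0.573576], [-0.573576, 0.819152]]
[[0.819152, 0.573576], [-0.573576, 0.819152]] × [-8, -6]ᵀ ≈ [-9.9947, -0.3263]ᵀ
Result: (-9.9947, -0.3263)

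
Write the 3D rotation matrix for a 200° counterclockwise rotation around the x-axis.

Rotation matrix for counterclockwise 200° around x-axis:
cos(200°) = -0.9397, sin(200°) = -0.3420
Result: [[1, 0, 0], [0, -0.9397, 0.3420], [0, -0.3420, -0.9397]]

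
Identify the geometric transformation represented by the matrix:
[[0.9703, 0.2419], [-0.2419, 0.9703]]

This matrix represents: rotation by 346° counterclockwise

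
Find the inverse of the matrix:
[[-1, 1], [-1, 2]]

For [[a,b],[c,d]], inverse = (1/det)·[[d,-b],[-c,a]]
det = (-1)(2) - (1)(-1) = -2 - -1 = -1
Inverse = (1/-1)·[[2, -1], [1, -1]]
= [[-2, 1], [-1, 1]]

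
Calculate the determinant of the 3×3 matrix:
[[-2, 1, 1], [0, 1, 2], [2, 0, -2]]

Expansion along first row:
det = -2·det([[1,2],[0,-2]]) - 1·det([[0,2],[2,-2]]) + 1·det([[0,1],[2,0]])
    = -2·(1·-2 - 2·0) - 1·(0·-2 - 2·2) + 1·(0·0 - 1·2)
    = -2·-2 - 1·-4 + 1·-2
    = 4 + 4 + -2 = 6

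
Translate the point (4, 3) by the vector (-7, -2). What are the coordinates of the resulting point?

Translation by (-7, -2) (homogeneous matrix [[1, 0, -7], [0, 1, -2], [0, 0, 1]]):
x' = 4 + -7 = -3
y' = 3 + -2 = 1
Result: (-3, 1)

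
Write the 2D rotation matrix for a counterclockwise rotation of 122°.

Rotation matrix formula: [[cos θ, -sin θ], [sin θ, cos θ]]
For θ = 122°:
cos(122°) = -0.5299
sin(122°) = 0.8480
Result: [[-0.5299, -0.8480], [0.8480, -0.5299]]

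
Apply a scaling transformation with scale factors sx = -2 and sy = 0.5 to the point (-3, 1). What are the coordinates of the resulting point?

Scaling matrix:
[[-2, 0], [0, 0.50]]
Result: (-3 × -2, 1 × 0.5) = (6, 0.5)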